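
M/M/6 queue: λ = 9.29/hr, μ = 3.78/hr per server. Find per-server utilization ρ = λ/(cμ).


ρ = λ/(cμ) = 9.29/(6·3.78) = 9.29/22.68 = 0.4096

Final: 0.4096


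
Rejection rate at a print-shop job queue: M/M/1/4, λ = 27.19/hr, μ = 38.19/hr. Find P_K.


ρ = λ/μ = 27.19/38.19 = 0.7120
P_K = (1−ρ)ρ^K/(1−ρ^(K+1)) = (0.2880·0.256944)/(1 − 0.182935)
= 0.074008/0.817065 = 0.090578

Final: 0.090578


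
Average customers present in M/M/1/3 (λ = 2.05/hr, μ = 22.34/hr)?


ρ = 2.05/22.34 = 0.09176
L = ρ[1 − (K+1)ρ^K + Kρ^(K+1)] / [(1−ρ)(1−ρ^(K+1))]
Numerator: 0.09176·(1 − 4·0.0007727 + 3·0.00007091) = 0.091500
Denominator: (0.9082)·(0.999929) = 0.908172
L = 0.091500/0.908172 = 0.1008

Final: 0.1008


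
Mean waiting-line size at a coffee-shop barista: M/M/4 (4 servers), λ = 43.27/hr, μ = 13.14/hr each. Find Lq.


a = λ/μ = 3.2930; ρ = a/4 = 0.8232
P₀ = 0.023049
Lq = P₀·a^c·ρ / (c!·(1−ρ)²) = 0.023049·117.58884·0.8232/(24·0.03124)
= 2.97585

Final: 2.97585


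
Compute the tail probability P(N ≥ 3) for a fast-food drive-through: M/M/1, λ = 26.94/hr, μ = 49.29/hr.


ρ = 26.94/49.29 = 0.5466
P(N ≥ n) = ρ^n = 0.5466^3 = 0.163274

Final: 0.163274


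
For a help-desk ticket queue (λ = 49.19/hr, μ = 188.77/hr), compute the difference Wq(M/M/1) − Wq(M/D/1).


ρ = 49.19/188.77 = 0.2606
Wq(M/M/1) = ρ/(μ−λ) = 0.2606/139.58 = 0.001867 hr
Wq(M/D/1) = ρ/(2(μ−λ)) = 0.0009334 hr
Savings = 0.001867 − 0.0009334 = 0.0009334 hr

Final: 0.0009334 hr


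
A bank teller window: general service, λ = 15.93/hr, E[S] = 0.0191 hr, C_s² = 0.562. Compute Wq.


ρ = λ·E[S] = 15.93·0.0191 = 0.3043
E[S²] = E[S]²(1+C_s²) = 0.0191²·(1+0.562) = 0.0005698
Wq = λ·E[S²]/(2(1−ρ)) = 15.93·0.0005698/(2·0.6957) = 0.006524 hr

Final: 0.006524 hr


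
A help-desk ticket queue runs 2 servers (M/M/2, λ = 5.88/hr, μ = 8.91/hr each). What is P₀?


a = λ/μ = 5.88/8.91 = 0.6599; ρ = a/c = 0.3300
Σ_{k=0}^{1} a^k/k! (terms k=0..1) = 1.00000 + 0.65993 = 1.65993
Tail: a^2/(2!(1−ρ)) = 0.43551/(2·0.6700) = 0.32499
P₀ = 1/(1.65993 + 0.32499) = 1/1.98492 = 0.503797

Final: 0.503797


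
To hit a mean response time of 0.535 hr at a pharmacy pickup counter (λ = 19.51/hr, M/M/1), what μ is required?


W = 1/(μ−λ) ⇒ μ − λ = 1/W = 1/0.535 = 1.8692
μ = λ + 1/W = 19.51 + 1.8692 = 21.3792 per hr

Final: 21.3792 /hr


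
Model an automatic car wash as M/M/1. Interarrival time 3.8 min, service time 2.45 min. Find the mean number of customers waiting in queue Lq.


λ = 60/3.8 = 15.7895 /hr
μ = 60/2.45 = 24.4898 /hr
ρ = λ/μ = 15.7895/24.4898 = 0.6447
Lq = ρ²/(1−ρ) = 0.4157/0.3553 = 1.1701

Final: 1.1701


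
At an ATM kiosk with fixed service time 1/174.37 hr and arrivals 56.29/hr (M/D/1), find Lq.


ρ = 56.29/174.37 = 0.3228
M/D/1: Lq = ρ²/(2(1−ρ)) = 0.1042/(2·0.6772) = 0.07695

Final: 0.07695


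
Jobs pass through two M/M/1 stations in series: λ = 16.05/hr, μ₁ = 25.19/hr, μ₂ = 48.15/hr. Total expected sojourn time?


Each node sees arrival rate λ = 16.05/hr (tandem ⇒ throughput preserved).
W₁ = 1/(μ₁−λ) = 1/(25.19−16.05) = 0.10941 hr
W₂ = 1/(μ₂−λ) = 1/(48.15−16.05) = 0.03115 hr
W_total = W₁ + W₂ = 0.10941 + 0.03115 = 0.14056 hr

Final: 0.14056 hr


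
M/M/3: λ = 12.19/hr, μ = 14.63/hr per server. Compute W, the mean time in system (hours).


a = 0.8332; ρ = 0.2777; P₀ = 0.432184
Lq = P₀·a^c·ρ/(c!(1−ρ)²) = 0.02218
Wq = Lq/λ = 0.02218/12.19 = 0.001820 hr
W = Wq + 1/μ = 0.001820 + 0.06835 = 0.07017 hr

Final: 0.07017 hr


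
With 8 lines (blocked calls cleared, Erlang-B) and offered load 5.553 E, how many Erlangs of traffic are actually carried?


B(8,5.553) = 0.097672 (Erlang-B)
Carried load = a(1 − B) = 5.553·(1 − 0.097672) = 5.553·0.902328 = 5.0106 E

Final: 5.0106 Erlangs


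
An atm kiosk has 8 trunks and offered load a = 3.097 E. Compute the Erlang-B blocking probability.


B(c,a) = (a^c/c!) / Σ_{k=0}^{c} a^k/k!
a^8/8! = 0.209898
Σ terms (k=0..8): 1.00000 + 3.09700 + 4.79570 + 4.95077 + 3.83313 + 2.37424 + 1.22550 + 0.54220 + 0.20990 = 22.028442
B = 0.209898/22.028442 = 0.009529

Final: 0.009529


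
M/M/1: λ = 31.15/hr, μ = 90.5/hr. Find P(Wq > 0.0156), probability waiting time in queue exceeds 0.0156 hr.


ρ = 31.15/90.5 = 0.3442
P(Wq > t) = ρ·e^{−(μ−λ)t} = 0.3442·e^{−0.9259}
= 0.3442·0.396191 = 0.136368

Final: 0.136368


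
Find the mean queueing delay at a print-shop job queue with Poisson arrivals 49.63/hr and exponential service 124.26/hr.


ρ = 49.63/124.26 = 0.3994
Wq = ρ/(μ−λ) = 0.3994/(124.26 − 49.63) = 0.3994/74.63 = 0.005352 hr

Final: 0.005352 hr


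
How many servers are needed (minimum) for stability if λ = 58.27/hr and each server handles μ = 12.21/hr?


Stability requires cμ > λ ⇔ c > λ/μ.
λ/μ = 58.27/12.21 = 4.7723
Minimum integer c = ⌊4.7723⌋ + 1 = 5
Check: 5·12.21 = 61.05 > 58.27, while 4·12.21 = 48.84 ≤ 58.27

Final: 5 servers


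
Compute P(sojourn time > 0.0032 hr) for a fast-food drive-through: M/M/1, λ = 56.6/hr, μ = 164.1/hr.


W ~ Exponential(μ−λ) for M/M/1.
μ − λ = 164.1 − 56.6 = 107.5000
P(W > t) = e^{−(μ−λ)t} = e^{−0.3440} = 0.708929

Final: 0.708929


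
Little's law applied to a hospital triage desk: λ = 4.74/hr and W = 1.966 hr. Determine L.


L = λW = 4.74·1.966 = 9.3188

Final: 9.3188


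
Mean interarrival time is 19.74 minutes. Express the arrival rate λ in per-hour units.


λ = 1/(interarrival time) in consistent units.
1 hour = 60 min, so λ = 60/19.74 = 3.0395 per hour

Final: 3.0395 /hr


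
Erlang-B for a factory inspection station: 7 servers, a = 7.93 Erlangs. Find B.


B(c,a) = (a^c/c!) / Σ_{k=0}^{c} a^k/k!
a^7/7! = 391.274707
Σ terms (k=0..7): 1.00000 + 7.93000 + 31.44245 + 83.11288 + 164.77128 + 261.32725 + 345.38751 + 391.27471 = 1286.246065
B = 391.274707/1286.246065 = 0.304199

Final: 0.304199


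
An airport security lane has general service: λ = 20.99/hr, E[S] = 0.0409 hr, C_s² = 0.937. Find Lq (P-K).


ρ = λ·E[S] = 20.99·0.0409 = 0.8585
Lq = ρ²(1+C_s²)/(2(1−ρ)) = 0.7370·(1+0.937)/(2·0.1415)
= 0.7370·1.9370/0.2830 = 5.04414

Final: 5.04414


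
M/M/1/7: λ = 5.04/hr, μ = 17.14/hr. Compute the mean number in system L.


ρ = 5.04/17.14 = 0.2940
L = ρ[1 − (K+1)ρ^K + Kρ^(K+1)] / [(1−ρ)(1−ρ^(K+1))]
Numerator: 0.2940·(1 − 8·0.0001901 + 7·0.00005589) = 0.293717
Denominator: (0.7060)·(0.999944) = 0.705912
L = 0.293717/0.705912 = 0.4161

Final: 0.4161


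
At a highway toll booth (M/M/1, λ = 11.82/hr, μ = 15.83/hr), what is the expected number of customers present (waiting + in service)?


ρ = λ/μ = 11.82/15.83 = 0.7467
L = ρ/(1−ρ) = 0.7467/(1 − 0.7467) = 0.7467/0.2533 = 2.9476

Final: 2.9476


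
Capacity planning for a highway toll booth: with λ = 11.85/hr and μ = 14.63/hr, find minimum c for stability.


Stability requires cμ > λ ⇔ c > λ/μ.
λ/μ = 11.85/14.63 = 0.8100
Minimum integer c = ⌊0.8100⌋ + 1 = 1
Check: 1·14.63 = 14.63 > 11.85, while 0·14.63 = 0.00 ≤ 11.85

Final: 1 servers


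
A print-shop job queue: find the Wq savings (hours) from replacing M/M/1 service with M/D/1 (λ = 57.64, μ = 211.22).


ρ = 57.64/211.22 = 0.2729
Wq(M/M/1) = ρ/(μ−λ) = 0.2729/153.58 = 0.001777 hr
Wq(M/D/1) = ρ/(2(μ−λ)) = 0.0008884 hr
Savings = 0.001777 − 0.0008884 = 0.0008884 hr

Final: 0.0008884 hr


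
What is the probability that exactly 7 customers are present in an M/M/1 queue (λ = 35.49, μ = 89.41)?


ρ = 35.49/89.41 = 0.3969
P_n = (1−ρ)·ρ^n = (1 − 0.3969)·0.3969^7 = 0.6031·0.001553 = 0.0009363

Final: 0.0009363


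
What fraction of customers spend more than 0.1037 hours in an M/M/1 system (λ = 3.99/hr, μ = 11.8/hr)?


W ~ Exponential(μ−λ) for M/M/1.
μ − λ = 11.8 − 3.99 = 7.8100
P(W > t) = e^{−(μ−λ)t} = e^{−0.8099} = 0.444904

Final: 0.444904


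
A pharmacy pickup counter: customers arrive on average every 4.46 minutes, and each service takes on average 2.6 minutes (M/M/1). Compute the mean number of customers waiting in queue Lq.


λ = 60/4.46 = 13.4529 /hr
μ = 60/2.6 = 23.0769 /hr
ρ = λ/μ = 13.4529/23.0769 = 0.5830
Lq = ρ²/(1−ρ) = 0.3398/0.4170 = 0.8149

Final: 0.8149


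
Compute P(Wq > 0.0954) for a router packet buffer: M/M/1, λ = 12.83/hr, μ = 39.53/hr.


ρ = 12.83/39.53 = 0.3246
P(Wq > t) = ρ·e^{−(μ−λ)t} = 0.3246·e^{−2.5472}
= 0.3246·0.078302 = 0.025414

Final: 0.025414


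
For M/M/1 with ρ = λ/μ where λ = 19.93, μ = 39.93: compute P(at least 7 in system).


ρ = 19.93/39.93 = 0.4991
P(N ≥ n) = ρ^n = 0.4991^7 = 0.007717

Final: 0.007717


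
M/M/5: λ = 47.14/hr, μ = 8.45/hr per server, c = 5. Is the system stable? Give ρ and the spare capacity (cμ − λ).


Total capacity cμ = 5·8.45 = 42.25/hr
ρ = λ/(cμ) = 47.14/42.25 = 1.1157
Stable ⇔ ρ < 1: NO
Spare capacity = cμ − λ = 42.25 − 47.14 = -4.89/hr

Final: ρ = 1.1157; unstable; margin = -4.89/hr


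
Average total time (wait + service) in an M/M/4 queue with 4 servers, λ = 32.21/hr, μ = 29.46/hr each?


a = 1.0933; ρ = 0.2733; P₀ = 0.334356
Lq = P₀·a^c·ρ/(c!(1−ρ)²) = 0.01031
Wq = Lq/λ = 0.01031/32.21 = 0.0003199 hr
W = Wq + 1/μ = 0.0003199 + 0.03394 = 0.03426 hr

Final: 0.03426 hr


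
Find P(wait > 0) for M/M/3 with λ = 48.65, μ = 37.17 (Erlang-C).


a = λ/μ = 1.3089; ρ = a/3 = 0.4363
P₀ = 0.261212 (from M/M/c formula)
C(c,a) = [a^c/(c!(1−ρ))]·P₀ = [2.24218/(6·0.5637)]·0.261212
= 0.66292·0.261212 = 0.173162

Final: 0.173162


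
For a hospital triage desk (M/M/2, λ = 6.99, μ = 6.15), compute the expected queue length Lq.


a = λ/μ = 1.1366; ρ = a/2 = 0.5683
P₀ = 0.275272
Lq = P₀·a^c·ρ / (c!·(1−ρ)²) = 0.275272·1.29183·0.5683/(2·0.18637)
= 0.54216

Final: 0.54216


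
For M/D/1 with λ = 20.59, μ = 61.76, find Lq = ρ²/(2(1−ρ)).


ρ = 20.59/61.76 = 0.3334
M/D/1: Lq = ρ²/(2(1−ρ)) = 0.1111/(2·0.6666) = 0.08337

Final: 0.08337


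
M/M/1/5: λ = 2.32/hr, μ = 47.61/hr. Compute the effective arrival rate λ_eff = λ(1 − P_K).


ρ = 0.04873; P_K = (1−ρ)ρ^5/(1−ρ^6) = 0.0000002614
λ_eff = λ(1 − P_K) = 2.32·(1 − 0.0000002614) = 2.32·1.000000 = 2.3200 /hr

Final: 2.3200 /hr


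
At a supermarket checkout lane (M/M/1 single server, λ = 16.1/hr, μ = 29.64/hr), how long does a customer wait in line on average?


ρ = 16.1/29.64 = 0.5432
Wq = ρ/(μ−λ) = 0.5432/(29.64 − 16.1) = 0.5432/13.54 = 0.04012 hr

Final: 0.04012 hr


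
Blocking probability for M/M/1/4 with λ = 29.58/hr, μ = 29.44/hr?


ρ = λ/μ = 29.58/29.44 = 1.0048
P_K = (1−ρ)ρ^K/(1−ρ^(K+1)) = (-0.004755·1.019158)/(1 − 1.024004)
= -0.004847/-0.024004 = 0.201902

Final: 0.201902


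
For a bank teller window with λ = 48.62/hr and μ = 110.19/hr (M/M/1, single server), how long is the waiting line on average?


ρ = 48.62/110.19 = 0.4412
Lq = ρ²/(1−ρ) = 0.1947/0.5588 = 0.3484

Final: 0.3484


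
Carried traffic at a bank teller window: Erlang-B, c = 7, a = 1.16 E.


B(7,1.16) = 0.0001758 (Erlang-B)
Carried load = a(1 − B) = 1.16·(1 − 0.0001758) = 1.16·0.999824 = 1.1598 E

Final: 1.1598 Erlangs


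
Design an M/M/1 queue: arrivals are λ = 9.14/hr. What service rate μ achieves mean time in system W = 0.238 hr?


W = 1/(μ−λ) ⇒ μ − λ = 1/W = 1/0.238 = 4.2017
μ = λ + 1/W = 9.14 + 4.2017 = 13.3417 per hr

Final: 13.3417 /hr


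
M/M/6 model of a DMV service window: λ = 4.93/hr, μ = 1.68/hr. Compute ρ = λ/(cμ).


ρ = λ/(cμ) = 4.93/(6·1.68) = 4.93/10.08 = 0.4891

Final: 0.4891


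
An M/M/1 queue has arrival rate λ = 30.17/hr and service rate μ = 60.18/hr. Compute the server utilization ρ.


ρ = λ/μ = 30.17/60.18 = 0.5013

Final: 0.5013


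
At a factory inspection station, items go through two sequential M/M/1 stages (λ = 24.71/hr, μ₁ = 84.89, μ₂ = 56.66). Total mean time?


Each node sees arrival rate λ = 24.71/hr (tandem ⇒ throughput preserved).
W₁ = 1/(μ₁−λ) = 1/(84.89−24.71) = 0.01662 hr
W₂ = 1/(μ₂−λ) = 1/(56.66−24.71) = 0.03130 hr
W_total = W₁ + W₂ = 0.01662 + 0.03130 = 0.04792 hr

Final: 0.04792 hr


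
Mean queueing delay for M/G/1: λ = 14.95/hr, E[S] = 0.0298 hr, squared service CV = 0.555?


ρ = λ·E[S] = 14.95·0.0298 = 0.4455
E[S²] = E[S]²(1+C_s²) = 0.0298²·(1+0.555) = 0.001381
Wq = λ·E[S²]/(2(1−ρ)) = 14.95·0.001381/(2·0.5545) = 0.01862 hr

Final: 0.01862 hr


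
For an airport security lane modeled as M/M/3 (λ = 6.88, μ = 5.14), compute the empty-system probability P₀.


a = λ/μ = 6.88/5.14 = 1.3385; ρ = a/c = 0.4462
Σ_{k=0}^{2} a^k/k! (terms k=0..2) = 1.00000 + 1.33852 + 0.89582 = 3.23434
Tail: a^3/(3!(1−ρ)) = 2.39815/(6·0.5538) = 0.72169
P₀ = 1/(3.23434 + 0.72169) = 1/3.95603 = 0.252779

Final: 0.252779


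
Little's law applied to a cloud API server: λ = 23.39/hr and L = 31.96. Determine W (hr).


W = L/λ = 31.96/23.39 = 1.3664 hr

Final: 1.3664 hr


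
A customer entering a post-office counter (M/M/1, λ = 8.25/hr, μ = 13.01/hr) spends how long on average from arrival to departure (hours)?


W = 1/(μ−λ) = 1/(13.01 − 8.25) = 1/4.76 = 0.2101 hr

Final: 0.2101 hr


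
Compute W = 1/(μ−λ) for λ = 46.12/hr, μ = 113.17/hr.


W = 1/(μ−λ) = 1/(113.17 − 46.12) = 1/67.05 = 0.01491 hr

Final: 0.01491 hr


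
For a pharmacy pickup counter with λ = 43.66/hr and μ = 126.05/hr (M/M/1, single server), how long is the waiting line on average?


ρ = 43.66/126.05 = 0.3464
Lq = ρ²/(1−ρ) = 0.1200/0.6536 = 0.1835

Final: 0.1835


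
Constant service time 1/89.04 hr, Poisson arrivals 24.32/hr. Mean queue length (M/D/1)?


ρ = 24.32/89.04 = 0.2731
M/D/1: Lq = ρ²/(2(1−ρ)) = 0.07460/(2·0.7269) = 0.05132

Final: 0.05132


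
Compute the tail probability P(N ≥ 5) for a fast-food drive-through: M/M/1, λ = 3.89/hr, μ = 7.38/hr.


ρ = 3.89/7.38 = 0.5271
P(N ≥ n) = ρ^n = 0.5271^5 = 0.040688

Final: 0.040688


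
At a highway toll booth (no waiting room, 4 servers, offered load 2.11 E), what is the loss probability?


B(c,a) = (a^c/c!) / Σ_{k=0}^{c} a^k/k!
a^4/4! = 0.825883
Σ terms (k=0..4): 1.00000 + 2.11000 + 2.22605 + 1.56566 + 0.82588 = 7.727588
B = 0.825883/7.727588 = 0.106875

Final: 0.106875


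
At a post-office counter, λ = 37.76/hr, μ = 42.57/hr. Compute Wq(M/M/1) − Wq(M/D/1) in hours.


ρ = 37.76/42.57 = 0.8870
Wq(M/M/1) = ρ/(μ−λ) = 0.8870/4.81 = 0.18441 hr
Wq(M/D/1) = ρ/(2(μ−λ)) = 0.09220 hr
Savings = 0.18441 − 0.09220 = 0.09220 hr

Final: 0.09220 hr


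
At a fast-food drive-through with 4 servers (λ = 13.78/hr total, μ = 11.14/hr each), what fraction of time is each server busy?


ρ = λ/(cμ) = 13.78/(4·11.14) = 13.78/44.56 = 0.3092

Final: 0.3092


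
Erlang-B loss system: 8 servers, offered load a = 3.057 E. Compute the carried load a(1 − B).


B(8,3.057) = 0.008935 (Erlang-B)
Carried load = a(1 − B) = 3.057·(1 − 0.008935) = 3.057·0.991065 = 3.0297 E

Final: 3.0297 Erlangs


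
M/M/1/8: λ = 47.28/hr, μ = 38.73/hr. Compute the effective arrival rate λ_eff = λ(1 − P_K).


ρ = 1.2208; P_K = (1−ρ)ρ^8/(1−ρ^9) = 0.216854
λ_eff = λ(1 − P_K) = 47.28·(1 − 0.216854) = 47.28·0.783146 = 37.0272 /hr

Final: 37.0272 /hr


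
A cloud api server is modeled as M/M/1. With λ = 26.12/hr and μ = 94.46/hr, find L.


ρ = λ/μ = 26.12/94.46 = 0.2765
L = ρ/(1−ρ) = 0.2765/(1 − 0.2765) = 0.2765/0.7235 = 0.3822

Final: 0.3822


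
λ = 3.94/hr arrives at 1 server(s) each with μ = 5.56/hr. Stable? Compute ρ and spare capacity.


Total capacity cμ = 1·5.56 = 5.56/hr
ρ = λ/(cμ) = 3.94/5.56 = 0.7086
Stable ⇔ ρ < 1: YES
Spare capacity = cμ − λ = 5.56 − 3.94 = 1.62/hr

Final: ρ = 0.7086; stable; margin = 1.62/hr


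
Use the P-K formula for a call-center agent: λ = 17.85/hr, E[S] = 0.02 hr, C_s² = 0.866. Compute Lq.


ρ = λ·E[S] = 17.85·0.02 = 0.3570
Lq = ρ²(1+C_s²)/(2(1−ρ)) = 0.1274·(1+0.866)/(2·0.6430)
= 0.1274·1.8660/1.2860 = 0.18493

Final: 0.18493


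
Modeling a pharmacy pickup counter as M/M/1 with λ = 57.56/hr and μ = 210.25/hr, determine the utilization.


ρ = λ/μ = 57.56/210.25 = 0.2738

Final: 0.2738


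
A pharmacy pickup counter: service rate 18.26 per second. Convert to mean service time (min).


Mean service time = 1/μ = 1/18.26 second = 0.05476 second
In minutes: 0.05476 × 0.0166667 = 0.0009127 min

Final: 0.0009127 min


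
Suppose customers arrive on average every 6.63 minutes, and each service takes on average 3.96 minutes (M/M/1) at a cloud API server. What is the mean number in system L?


λ = 60/6.63 = 9.0498 /hr
μ = 60/3.96 = 15.1515 /hr
ρ = λ/μ = 9.0498/15.1515 = 0.5973
L = ρ/(1−ρ) = 0.5973/0.4027 = 1.4831

Final: 1.4831


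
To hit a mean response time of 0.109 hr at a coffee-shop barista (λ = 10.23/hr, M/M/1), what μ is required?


W = 1/(μ−λ) ⇒ μ − λ = 1/W = 1/0.109 = 9.1743
μ = λ + 1/W = 10.23 + 9.1743 = 19.4043 per hr

Final: 19.4043 /hr


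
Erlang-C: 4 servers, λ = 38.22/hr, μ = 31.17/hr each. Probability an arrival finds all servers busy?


a = λ/μ = 1.2262; ρ = a/4 = 0.3065
P₀ = 0.292310 (from M/M/c formula)
C(c,a) = [a^c/(c!(1−ρ))]·P₀ = [2.26056/(24·0.6935)]·0.292310
= 0.13583·0.292310 = 0.039704

Final: 0.039704


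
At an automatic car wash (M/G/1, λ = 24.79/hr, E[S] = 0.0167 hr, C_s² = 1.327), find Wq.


ρ = λ·E[S] = 24.79·0.0167 = 0.4140
E[S²] = E[S]²(1+C_s²) = 0.0167²·(1+1.327) = 0.0006490
Wq = λ·E[S²]/(2(1−ρ)) = 24.79·0.0006490/(2·0.5860) = 0.01373 hr

Final: 0.01373 hr


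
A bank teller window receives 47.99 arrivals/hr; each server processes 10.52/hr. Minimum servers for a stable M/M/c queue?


Stability requires cμ > λ ⇔ c > λ/μ.
λ/μ = 47.99/10.52 = 4.5618
Minimum integer c = ⌊4.5618⌋ + 1 = 5
Check: 5·10.52 = 52.60 > 47.99, while 4·10.52 = 42.08 ≤ 47.99

Final: 5 servers


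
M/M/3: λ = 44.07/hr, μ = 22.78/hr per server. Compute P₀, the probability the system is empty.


a = λ/μ = 44.07/22.78 = 1.9346; ρ = a/c = 0.6449
Σ_{k=0}^{2} a^k/k! (terms k=0..2) = 1.00000 + 1.93459 + 1.87132 = 4.80591
Tail: a^3/(3!(1−ρ)) = 7.24049/(6·0.3551) = 3.39799
P₀ = 1/(4.80591 + 3.39799) = 1/8.20390 = 0.121893

Final: 0.121893


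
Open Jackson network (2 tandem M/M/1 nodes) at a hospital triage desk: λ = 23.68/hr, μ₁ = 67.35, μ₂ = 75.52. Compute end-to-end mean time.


Each node sees arrival rate λ = 23.68/hr (tandem ⇒ throughput preserved).
W₁ = 1/(μ₁−λ) = 1/(67.35−23.68) = 0.02290 hr
W₂ = 1/(μ₂−λ) = 1/(75.52−23.68) = 0.01929 hr
W_total = W₁ + W₂ = 0.02290 + 0.01929 = 0.04219 hr

Final: 0.04219 hr


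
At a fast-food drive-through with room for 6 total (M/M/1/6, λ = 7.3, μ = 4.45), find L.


ρ = 7.3/4.45 = 1.6404
L = ρ[1 − (K+1)ρ^K + Kρ^(K+1)] / [(1−ρ)(1−ρ^(K+1))]
Numerator: 1.6404·(1 − 7·19.488441 + 6·31.969802) = 92.520897
Denominator: (-0.6404)·(-30.969802) = 19.834592
L = 92.520897/19.834592 = 4.6646

Final: 4.6646


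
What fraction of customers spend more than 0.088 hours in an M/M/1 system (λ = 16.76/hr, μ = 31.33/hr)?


W ~ Exponential(μ−λ) for M/M/1.
μ − λ = 31.33 − 16.76 = 14.5700
P(W > t) = e^{−(μ−λ)t} = e^{−1.2822} = 0.277437

Final: 0.277437


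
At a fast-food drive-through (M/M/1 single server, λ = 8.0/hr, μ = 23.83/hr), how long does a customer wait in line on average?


ρ = 8.0/23.83 = 0.3357
Wq = ρ/(μ−λ) = 0.3357/(23.83 − 8.0) = 0.3357/15.83 = 0.02121 hr

Final: 0.02121 hr


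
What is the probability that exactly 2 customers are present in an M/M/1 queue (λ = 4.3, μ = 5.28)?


ρ = 4.3/5.28 = 0.8144
P_n = (1−ρ)·ρ^n = (1 − 0.8144)·0.8144^2 = 0.1856·0.663237 = 0.123101

Final: 0.123101


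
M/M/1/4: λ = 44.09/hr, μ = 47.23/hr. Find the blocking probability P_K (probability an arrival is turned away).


ρ = λ/μ = 44.09/47.23 = 0.9335
P_K = (1−ρ)ρ^K/(1−ρ^(K+1)) = (0.06648·0.759432)/(1 − 0.708942)
= 0.050489/0.291058 = 0.173469

Final: 0.173469


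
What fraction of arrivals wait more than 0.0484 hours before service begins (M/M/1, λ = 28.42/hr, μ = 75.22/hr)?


ρ = 28.42/75.22 = 0.3778
P(Wq > t) = ρ·e^{−(μ−λ)t} = 0.3778·e^{−2.2651}
= 0.3778·0.103818 = 0.039225

Final: 0.039225


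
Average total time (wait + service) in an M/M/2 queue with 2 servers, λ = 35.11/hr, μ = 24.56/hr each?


a = 1.4296; ρ = 0.7148; P₀ = 0.166330
Lq = P₀·a^c·ρ/(c!(1−ρ)²) = 1.49334
Wq = Lq/λ = 1.49334/35.11 = 0.04253 hr
W = Wq + 1/μ = 0.04253 + 0.04072 = 0.08325 hr

Final: 0.08325 hr


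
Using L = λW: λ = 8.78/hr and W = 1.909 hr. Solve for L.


L = λW = 8.78·1.909 = 16.7610

Final: 16.7610


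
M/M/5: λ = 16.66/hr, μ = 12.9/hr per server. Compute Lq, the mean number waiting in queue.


a = λ/μ = 1.2915; ρ = a/5 = 0.2583
P₀ = 0.274672
Lq = P₀·a^c·ρ / (c!·(1−ρ)²) = 0.274672·3.59275·0.2583/(120·0.55013)
= 0.003861

Final: 0.003861


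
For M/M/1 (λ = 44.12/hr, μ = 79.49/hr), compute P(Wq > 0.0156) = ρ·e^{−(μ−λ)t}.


ρ = 44.12/79.49 = 0.5550
P(Wq > t) = ρ·e^{−(μ−λ)t} = 0.5550·e^{−0.5518}
= 0.5550·0.575928 = 0.319662

Final: 0.319662


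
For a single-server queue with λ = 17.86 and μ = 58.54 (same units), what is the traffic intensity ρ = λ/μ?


ρ = λ/μ = 17.86/58.54 = 0.3051

Final: 0.3051


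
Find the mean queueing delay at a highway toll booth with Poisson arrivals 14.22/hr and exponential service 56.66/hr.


ρ = 14.22/56.66 = 0.2510
Wq = ρ/(μ−λ) = 0.2510/(56.66 − 14.22) = 0.2510/42.44 = 0.005914 hr

Final: 0.005914 hr


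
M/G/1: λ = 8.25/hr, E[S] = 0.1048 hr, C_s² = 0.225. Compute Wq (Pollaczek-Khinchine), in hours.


ρ = λ·E[S] = 8.25·0.1048 = 0.8646
E[S²] = E[S]²(1+C_s²) = 0.1048²·(1+0.225) = 0.013454
Wq = λ·E[S²]/(2(1−ρ)) = 8.25·0.013454/(2·0.1354) = 0.40989 hr

Final: 0.40989 hr


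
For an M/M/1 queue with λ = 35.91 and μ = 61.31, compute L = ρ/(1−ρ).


ρ = λ/μ = 35.91/61.31 = 0.5857
L = ρ/(1−ρ) = 0.5857/(1 − 0.5857) = 0.5857/0.4143 = 1.4138

Final: 1.4138


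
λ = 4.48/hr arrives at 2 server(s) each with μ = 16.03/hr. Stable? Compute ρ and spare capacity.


Total capacity cμ = 2·16.03 = 32.06/hr
ρ = λ/(cμ) = 4.48/32.06 = 0.1397
Stable ⇔ ρ < 1: YES
Spare capacity = cμ − λ = 32.06 − 4.48 = 27.58/hr

Final: ρ = 0.1397; stable; margin = 27.58/hr


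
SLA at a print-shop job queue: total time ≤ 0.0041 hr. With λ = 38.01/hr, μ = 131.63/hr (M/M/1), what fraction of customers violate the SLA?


W ~ Exponential(μ−λ) for M/M/1.
μ − λ = 131.63 − 38.01 = 93.6200
P(W > t) = e^{−(μ−λ)t} = e^{−0.3838} = 0.681239

Final: 0.681239


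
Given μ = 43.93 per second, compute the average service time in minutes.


Mean service time = 1/μ = 1/43.93 second = 0.02276 second
In minutes: 0.02276 × 0.0166667 = 0.0003794 min

Final: 0.0003794 min


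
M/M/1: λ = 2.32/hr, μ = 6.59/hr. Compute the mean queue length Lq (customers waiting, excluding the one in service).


ρ = 2.32/6.59 = 0.3520
Lq = ρ²/(1−ρ) = 0.1239/0.6480 = 0.1913

Final: 0.1913


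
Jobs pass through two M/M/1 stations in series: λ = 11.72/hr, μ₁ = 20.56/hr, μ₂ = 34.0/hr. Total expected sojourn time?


Each node sees arrival rate λ = 11.72/hr (tandem ⇒ throughput preserved).
W₁ = 1/(μ₁−λ) = 1/(20.56−11.72) = 0.11312 hr
W₂ = 1/(μ₂−λ) = 1/(34.0−11.72) = 0.04488 hr
W_total = W₁ + W₂ = 0.11312 + 0.04488 = 0.15801 hr

Final: 0.15801 hr


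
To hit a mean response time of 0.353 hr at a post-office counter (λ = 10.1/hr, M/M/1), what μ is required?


W = 1/(μ−λ) ⇒ μ − λ = 1/W = 1/0.353 = 2.8329
μ = λ + 1/W = 10.1 + 2.8329 = 12.9329 per hr

Final: 12.9329 /hr


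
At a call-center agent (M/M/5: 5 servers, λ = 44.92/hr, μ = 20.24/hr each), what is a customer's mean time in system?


a = 2.2194; ρ = 0.4439; P₀ = 0.107275
Lq = P₀·a^c·ρ/(c!(1−ρ)²) = 0.06908
Wq = Lq/λ = 0.06908/44.92 = 0.001538 hr
W = Wq + 1/μ = 0.001538 + 0.04941 = 0.05095 hr

Final: 0.05095 hr


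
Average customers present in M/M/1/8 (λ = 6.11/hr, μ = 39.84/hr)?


ρ = 6.11/39.84 = 0.1534
L = ρ[1 − (K+1)ρ^K + Kρ^(K+1)] / [(1−ρ)(1−ρ^(K+1))]
Numerator: 0.1534·(1 − 9·0.0000003060 + 8·0.00000004694) = 0.153363
Denominator: (0.8466)·(1.000000) = 0.846637
L = 0.153363/0.846637 = 0.1811

Final: 0.1811


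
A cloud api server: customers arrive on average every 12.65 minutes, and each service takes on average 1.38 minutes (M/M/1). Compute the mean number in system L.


λ = 60/12.65 = 4.7431 /hr
μ = 60/1.38 = 43.4783 /hr
ρ = λ/μ = 4.7431/43.4783 = 0.1091
L = ρ/(1−ρ) = 0.1091/0.8909 = 0.1224

Final: 0.1224


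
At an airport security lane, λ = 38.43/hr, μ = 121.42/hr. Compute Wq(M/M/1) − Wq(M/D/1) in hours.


ρ = 38.43/121.42 = 0.3165
Wq(M/M/1) = ρ/(μ−λ) = 0.3165/82.99 = 0.003814 hr
Wq(M/D/1) = ρ/(2(μ−λ)) = 0.001907 hr
Savings = 0.003814 − 0.001907 = 0.001907 hr

Final: 0.001907 hr


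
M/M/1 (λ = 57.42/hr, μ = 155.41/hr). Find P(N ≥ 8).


ρ = 57.42/155.41 = 0.3695
P(N ≥ n) = ρ^n = 0.3695^8 = 0.0003473

Final: 0.0003473


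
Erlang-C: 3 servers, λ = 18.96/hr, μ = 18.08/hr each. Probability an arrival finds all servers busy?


a = λ/μ = 1.0487; ρ = a/3 = 0.3496
P₀ = 0.345539 (from M/M/c formula)
C(c,a) = [a^c/(c!(1−ρ))]·P₀ = [1.15324/(6·0.6504)]·0.345539
= 0.29550·0.345539 = 0.102107

Final: 0.102107


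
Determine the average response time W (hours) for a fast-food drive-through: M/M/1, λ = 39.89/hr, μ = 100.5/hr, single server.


W = 1/(μ−λ) = 1/(100.5 − 39.89) = 1/60.61 = 0.01650 hr

Final: 0.01650 hr


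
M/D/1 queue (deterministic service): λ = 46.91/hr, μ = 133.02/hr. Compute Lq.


ρ = 46.91/133.02 = 0.3527
M/D/1: Lq = ρ²/(2(1−ρ)) = 0.1244/(2·0.6473) = 0.09606

Final: 0.09606


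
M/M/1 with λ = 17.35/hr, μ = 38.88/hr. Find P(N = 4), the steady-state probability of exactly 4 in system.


ρ = 17.35/38.88 = 0.4462
P_n = (1−ρ)·ρ^n = (1 − 0.4462)·0.4462^4 = 0.5538·0.039655 = 0.021959

Final: 0.021959


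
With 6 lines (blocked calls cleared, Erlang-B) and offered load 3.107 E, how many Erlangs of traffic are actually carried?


B(6,3.107) = 0.058174 (Erlang-B)
Carried load = a(1 − B) = 3.107·(1 − 0.058174) = 3.107·0.941826 = 2.9263 E

Final: 2.9263 Erlangs


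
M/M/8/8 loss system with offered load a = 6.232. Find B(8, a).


B(c,a) = (a^c/c!) / Σ_{k=0}^{c} a^k/k!
a^8/8! = 56.428569
Σ terms (k=0..8): 1.00000 + 6.23200 + 19.41891 + 40.33955 + 62.84902 + 78.33502 + 81.36398 + 72.43719 + 56.42857 = 418.404246
B = 56.428569/418.404246 = 0.134866

Final: 0.134866


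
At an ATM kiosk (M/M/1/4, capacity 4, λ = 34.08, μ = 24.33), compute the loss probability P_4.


ρ = λ/μ = 34.08/24.33 = 1.4007
P_K = (1−ρ)ρ^K/(1−ρ^(K+1)) = (-0.4007·3.849727)/(1 − 5.392466)
= -1.542739/-4.392466 = 0.351224

Final: 0.351224


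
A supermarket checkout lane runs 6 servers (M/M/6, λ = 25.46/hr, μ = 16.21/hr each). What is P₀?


a = λ/μ = 25.46/16.21 = 1.5706; ρ = a/c = 0.2618
Σ_{k=0}^{5} a^k/k! (terms k=0..5) = 1.00000 + 1.57064 + 1.23345 + 0.64577 + 0.25357 + 0.07965 = 4.78307
Tail: a^6/(6!(1−ρ)) = 15.01248/(720·0.7382) = 0.02824
P₀ = 1/(4.78307 + 0.02824) = 1/4.81131 = 0.207844

Final: 0.207844


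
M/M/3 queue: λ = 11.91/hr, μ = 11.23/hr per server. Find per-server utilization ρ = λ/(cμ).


ρ = λ/(cμ) = 11.91/(3·11.23) = 11.91/33.69 = 0.3535

Final: 0.3535


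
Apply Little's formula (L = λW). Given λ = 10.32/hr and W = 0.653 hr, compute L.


L = λW = 10.32·0.653 = 6.7390

Final: 6.7390


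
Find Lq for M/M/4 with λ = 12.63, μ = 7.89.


a = λ/μ = 1.6008; ρ = a/4 = 0.4002
P₀ = 0.199134
Lq = P₀·a^c·ρ / (c!·(1−ρ)²) = 0.199134·6.56607·0.4002/(24·0.35977)
= 0.06060

Final: 0.06060


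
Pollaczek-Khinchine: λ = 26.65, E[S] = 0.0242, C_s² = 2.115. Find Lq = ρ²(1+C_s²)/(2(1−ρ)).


ρ = λ·E[S] = 26.65·0.0242 = 0.6449
Lq = ρ²(1+C_s²)/(2(1−ρ)) = 0.4159·(1+2.115)/(2·0.3551)
= 0.4159·3.1150/0.7101 = 1.82448

Final: 1.82448


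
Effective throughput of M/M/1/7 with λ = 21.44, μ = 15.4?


ρ = 1.3922; P_K = (1−ρ)ρ^7/(1−ρ^8) = 0.303199
λ_eff = λ(1 − P_K) = 21.44·(1 − 0.303199) = 21.44·0.696801 = 14.9394 /hr

Final: 14.9394 /hr


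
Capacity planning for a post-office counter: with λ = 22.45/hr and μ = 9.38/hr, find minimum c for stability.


Stability requires cμ > λ ⇔ c > λ/μ.
λ/μ = 22.45/9.38 = 2.3934
Minimum integer c = ⌊2.3934⌋ + 1 = 3
Check: 3·9.38 = 28.14 > 22.45, while 2·9.38 = 18.76 ≤ 22.45

Final: 3 servers


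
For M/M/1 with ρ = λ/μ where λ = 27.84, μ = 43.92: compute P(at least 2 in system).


ρ = 27.84/43.92 = 0.6339
P(N ≥ n) = ρ^n = 0.6339^2 = 0.401804

Final: 0.401804


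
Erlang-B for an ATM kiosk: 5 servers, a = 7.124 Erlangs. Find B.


B(c,a) = (a^c/c!) / Σ_{k=0}^{c} a^k/k!
a^5/5! = 152.910852
Σ terms (k=0..5): 1.00000 + 7.12400 + 25.37569 + 60.25880 + 107.32092 + 152.91085 = 353.990264
B = 152.910852/353.990264 = 0.431963

Final: 0.431963


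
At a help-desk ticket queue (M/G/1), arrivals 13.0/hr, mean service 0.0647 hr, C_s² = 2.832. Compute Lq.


ρ = λ·E[S] = 13.0·0.0647 = 0.8411
Lq = ρ²(1+C_s²)/(2(1−ρ)) = 0.7074·(1+2.832)/(2·0.1589)
= 0.7074·3.8320/0.3178 = 8.53035

Final: 8.53035


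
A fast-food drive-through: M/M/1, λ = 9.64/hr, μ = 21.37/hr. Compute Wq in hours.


ρ = 9.64/21.37 = 0.4511
Wq = ρ/(μ−λ) = 0.4511/(21.37 − 9.64) = 0.4511/11.73 = 0.03846 hr

Final: 0.03846 hr


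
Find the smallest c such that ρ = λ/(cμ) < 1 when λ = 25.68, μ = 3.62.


Stability requires cμ > λ ⇔ c > λ/μ.
λ/μ = 25.68/3.62 = 7.0939
Minimum integer c = ⌊7.0939⌋ + 1 = 8
Check: 8·3.62 = 28.96 > 25.68, while 7·3.62 = 25.34 ≤ 25.68

Final: 8 servers


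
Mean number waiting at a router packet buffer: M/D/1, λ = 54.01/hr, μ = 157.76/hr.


ρ = 54.01/157.76 = 0.3424
M/D/1: Lq = ρ²/(2(1−ρ)) = 0.1172/(2·0.6576) = 0.08911

Final: 0.08911


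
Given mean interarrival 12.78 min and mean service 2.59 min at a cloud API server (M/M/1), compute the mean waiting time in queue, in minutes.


λ = 60/12.78 = 4.6948 /hr
μ = 60/2.59 = 23.1660 /hr
ρ = λ/μ = 4.6948/23.1660 = 0.2027
Wq = ρ/(μ−λ) = 0.2027/(23.1660−4.6948) = 0.01097 hr
In minutes: 0.01097·60 = 0.6583 min

Final: 0.6583 min


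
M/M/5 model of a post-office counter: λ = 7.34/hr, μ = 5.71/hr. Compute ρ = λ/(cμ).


ρ = λ/(cμ) = 7.34/(5·5.71) = 7.34/28.55 = 0.2571

Final: 0.2571


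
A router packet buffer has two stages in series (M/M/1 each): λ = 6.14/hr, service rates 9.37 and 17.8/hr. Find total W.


Each node sees arrival rate λ = 6.14/hr (tandem ⇒ throughput preserved).
W₁ = 1/(μ₁−λ) = 1/(9.37−6.14) = 0.30960 hr
W₂ = 1/(μ₂−λ) = 1/(17.8−6.14) = 0.08576 hr
W_total = W₁ + W₂ = 0.30960 + 0.08576 = 0.39536 hr

Final: 0.39536 hr


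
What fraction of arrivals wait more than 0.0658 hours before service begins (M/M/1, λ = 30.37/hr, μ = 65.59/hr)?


ρ = 30.37/65.59 = 0.4630
P(Wq > t) = ρ·e^{−(μ−λ)t} = 0.4630·e^{−2.3175}
= 0.4630·0.098522 = 0.045618

Final: 0.045618


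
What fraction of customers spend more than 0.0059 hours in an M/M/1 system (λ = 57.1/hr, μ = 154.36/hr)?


W ~ Exponential(μ−λ) for M/M/1.
μ − λ = 154.36 − 57.1 = 97.2600
P(W > t) = e^{−(μ−λ)t} = e^{−0.5738} = 0.563361

Final: 0.563361


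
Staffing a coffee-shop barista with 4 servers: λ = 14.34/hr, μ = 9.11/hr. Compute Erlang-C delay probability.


a = λ/μ = 1.5741; ρ = a/4 = 0.3935
P₀ = 0.204716 (from M/M/c formula)
C(c,a) = [a^c/(c!(1−ρ))]·P₀ = [6.13936/(24·0.6065)]·0.204716
= 0.42179·0.204716 = 0.086348

Final: 0.086348


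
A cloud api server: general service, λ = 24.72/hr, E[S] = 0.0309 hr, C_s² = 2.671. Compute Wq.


ρ = λ·E[S] = 24.72·0.0309 = 0.7638
E[S²] = E[S]²(1+C_s²) = 0.0309²·(1+2.671) = 0.003505
Wq = λ·E[S²]/(2(1−ρ)) = 24.72·0.003505/(2·0.2362) = 0.18345 hr

Final: 0.18345 hr


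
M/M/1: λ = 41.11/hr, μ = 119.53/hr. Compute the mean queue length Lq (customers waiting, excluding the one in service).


ρ = 41.11/119.53 = 0.3439
Lq = ρ²/(1−ρ) = 0.1183/0.6561 = 0.1803

Final: 0.1803


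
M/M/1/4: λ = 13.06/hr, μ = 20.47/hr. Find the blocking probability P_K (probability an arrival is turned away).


ρ = λ/μ = 13.06/20.47 = 0.6380
P_K = (1−ρ)ρ^K/(1−ρ^(K+1)) = (0.3620·0.165692)/(1 − 0.105713)
= 0.059979/0.894287 = 0.067069

Final: 0.067069


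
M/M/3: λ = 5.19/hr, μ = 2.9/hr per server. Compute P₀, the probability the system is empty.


a = λ/μ = 5.19/2.9 = 1.7897; ρ = a/c = 0.5966
Σ_{k=0}^{2} a^k/k! (terms k=0..2) = 1.00000 + 1.78966 + 1.60143 = 4.39109
Tail: a^3/(3!(1−ρ)) = 5.73203/(6·0.4034) = 2.36793
P₀ = 1/(4.39109 + 2.36793) = 1/6.75902 = 0.147950

Final: 0.147950


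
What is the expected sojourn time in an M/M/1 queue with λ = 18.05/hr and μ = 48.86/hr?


W = 1/(μ−λ) = 1/(48.86 − 18.05) = 1/30.81 = 0.03246 hr

Final: 0.03246 hr


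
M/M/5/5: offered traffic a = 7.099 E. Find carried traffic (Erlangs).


B(5,7.099) = 0.430515 (Erlang-B)
Carried load = a(1 − B) = 7.099·(1 − 0.430515) = 7.099·0.569485 = 4.0428 E

Final: 4.0428 Erlangs


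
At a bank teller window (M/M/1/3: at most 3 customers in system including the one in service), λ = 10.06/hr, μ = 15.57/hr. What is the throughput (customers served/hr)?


ρ = 0.6461; P_K = (1−ρ)ρ^3/(1−ρ^4) = 0.115600
λ_eff = λ(1 − P_K) = 10.06·(1 − 0.115600) = 10.06·0.884400 = 8.8971 /hr

Final: 8.8971 /hr


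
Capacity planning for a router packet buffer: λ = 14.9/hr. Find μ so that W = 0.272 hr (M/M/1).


W = 1/(μ−λ) ⇒ μ − λ = 1/W = 1/0.272 = 3.6765
μ = λ + 1/W = 14.9 + 3.6765 = 18.5765 per hr

Final: 18.5765 /hr


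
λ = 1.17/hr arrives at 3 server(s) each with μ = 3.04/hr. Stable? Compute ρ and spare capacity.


Total capacity cμ = 3·3.04 = 9.12/hr
ρ = λ/(cμ) = 1.17/9.12 = 0.1283
Stable ⇔ ρ < 1: YES
Spare capacity = cμ − λ = 9.12 − 1.17 = 7.95/hr

Final: ρ = 0.1283; stable; margin = 7.95/hr


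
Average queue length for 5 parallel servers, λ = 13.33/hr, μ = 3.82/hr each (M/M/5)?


a = λ/μ = 3.4895; ρ = a/5 = 0.6979
P₀ = 0.026239
Lq = P₀·a^c·ρ / (c!·(1−ρ)²) = 0.026239·517.40894·0.6979/(120·0.09126)
= 0.86520

Final: 0.86520


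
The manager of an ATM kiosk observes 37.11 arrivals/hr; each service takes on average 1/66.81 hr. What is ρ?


ρ = λ/μ = 37.11/66.81 = 0.5555

Final: 0.5555


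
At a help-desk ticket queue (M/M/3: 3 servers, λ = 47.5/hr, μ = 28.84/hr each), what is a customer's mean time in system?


a = 1.6470; ρ = 0.5490; P₀ = 0.176852
Lq = P₀·a^c·ρ/(c!(1−ρ)²) = 0.35546
Wq = Lq/λ = 0.35546/47.5 = 0.007483 hr
W = Wq + 1/μ = 0.007483 + 0.03467 = 0.04216 hr

Final: 0.04216 hr


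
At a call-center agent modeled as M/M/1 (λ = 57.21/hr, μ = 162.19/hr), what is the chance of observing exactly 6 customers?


ρ = 57.21/162.19 = 0.3527
P_n = (1−ρ)·ρ^n = (1 − 0.3527)·0.3527^6 = 0.6473·0.001926 = 0.001247

Final: 0.001247


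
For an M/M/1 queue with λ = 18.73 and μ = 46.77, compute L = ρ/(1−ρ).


ρ = λ/μ = 18.73/46.77 = 0.4005
L = ρ/(1−ρ) = 0.4005/(1 − 0.4005) = 0.4005/0.5995 = 0.6680

Final: 0.6680


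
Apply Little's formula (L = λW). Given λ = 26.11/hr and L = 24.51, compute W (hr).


W = L/λ = 24.51/26.11 = 0.9387 hr

Final: 0.9387 hr


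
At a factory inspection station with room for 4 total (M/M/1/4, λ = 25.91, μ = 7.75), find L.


ρ = 25.91/7.75 = 3.3432
L = ρ[1 − (K+1)ρ^K + Kρ^(K+1)] / [(1−ρ)(1−ρ^(K+1))]
Numerator: 3.3432·(1 − 5·124.928879 + 4·417.665451) = 3500.415629
Denominator: (-2.3432)·(-416.665451) = 976.341238
L = 3500.415629/976.341238 = 3.5852

Final: 3.5852


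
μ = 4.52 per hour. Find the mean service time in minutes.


Mean service time = 1/μ = 1/4.52 hour = 0.22124 hour
In minutes: 0.22124 × 60 = 13.2743 min

Final: 13.2743 min


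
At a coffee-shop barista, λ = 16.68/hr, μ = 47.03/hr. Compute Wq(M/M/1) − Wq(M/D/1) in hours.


ρ = 16.68/47.03 = 0.3547
Wq(M/M/1) = ρ/(μ−λ) = 0.3547/30.35 = 0.01169 hr
Wq(M/D/1) = ρ/(2(μ−λ)) = 0.005843 hr
Savings = 0.01169 − 0.005843 = 0.005843 hr

Final: 0.005843 hr


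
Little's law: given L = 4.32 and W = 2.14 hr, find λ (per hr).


λ = L/W = 4.32/2.14 = 2.0187 /hr

Final: 2.0187 /hr


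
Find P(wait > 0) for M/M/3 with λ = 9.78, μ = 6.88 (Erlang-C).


a = λ/μ = 1.4215; ρ = a/3 = 0.4738
P₀ = 0.230323 (from M/M/c formula)
C(c,a) = [a^c/(c!(1−ρ))]·P₀ = [2.87244/(6·0.5262)]·0.230323
= 0.90987·0.230323 = 0.209564

Final: 0.209564


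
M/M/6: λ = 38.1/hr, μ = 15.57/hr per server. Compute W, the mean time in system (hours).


a = 2.4470; ρ = 0.4078; P₀ = 0.086120
Lq = P₀·a^c·ρ/(c!(1−ρ)²) = 0.02987
Wq = Lq/λ = 0.02987/38.1 = 0.0007839 hr
W = Wq + 1/μ = 0.0007839 + 0.06423 = 0.06501 hr

Final: 0.06501 hr


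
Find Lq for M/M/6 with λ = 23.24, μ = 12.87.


a = λ/μ = 1.8057; ρ = a/6 = 0.3010
P₀ = 0.164221
Lq = P₀·a^c·ρ / (c!·(1−ρ)²) = 0.164221·34.66933·0.3010/(720·0.48866)
= 0.004870

Final: 0.004870


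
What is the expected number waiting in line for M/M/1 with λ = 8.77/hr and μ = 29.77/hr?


ρ = 8.77/29.77 = 0.2946
Lq = ρ²/(1−ρ) = 0.08678/0.7054 = 0.1230

Final: 0.1230


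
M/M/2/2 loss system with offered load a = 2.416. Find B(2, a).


B(c,a) = (a^c/c!) / Σ_{k=0}^{c} a^k/k!
a^2/2! = 2.918528
Σ terms (k=0..2): 1.00000 + 2.41600 + 2.91853 = 6.334528
B = 2.918528/6.334528 = 0.460733

Final: 0.460733


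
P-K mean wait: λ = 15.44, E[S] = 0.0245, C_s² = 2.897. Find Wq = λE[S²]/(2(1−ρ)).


ρ = λ·E[S] = 15.44·0.0245 = 0.3783
E[S²] = E[S]²(1+C_s²) = 0.0245²·(1+2.897) = 0.002339
Wq = λ·E[S²]/(2(1−ρ)) = 15.44·0.002339/(2·0.6217) = 0.02905 hr

Final: 0.02905 hr


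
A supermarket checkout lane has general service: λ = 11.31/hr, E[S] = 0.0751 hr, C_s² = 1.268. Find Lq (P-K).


ρ = λ·E[S] = 11.31·0.0751 = 0.8494
Lq = ρ²(1+C_s²)/(2(1−ρ)) = 0.7214·(1+1.268)/(2·0.1506)
= 0.7214·2.2680/0.3012 = 5.43173

Final: 5.43173


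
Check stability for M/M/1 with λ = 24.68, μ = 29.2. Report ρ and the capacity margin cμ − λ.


Total capacity cμ = 1·29.2 = 29.20/hr
ρ = λ/(cμ) = 24.68/29.20 = 0.8452
Stable ⇔ ρ < 1: YES
Spare capacity = cμ − λ = 29.20 − 24.68 = 4.52/hr

Final: ρ = 0.8452; stable; margin = 4.52/hr


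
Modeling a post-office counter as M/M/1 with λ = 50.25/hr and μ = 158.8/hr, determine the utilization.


ρ = λ/μ = 50.25/158.8 = 0.3164

Final: 0.3164


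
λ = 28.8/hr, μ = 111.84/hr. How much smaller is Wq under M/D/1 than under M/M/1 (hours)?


ρ = 28.8/111.84 = 0.2575
Wq(M/M/1) = ρ/(μ−λ) = 0.2575/83.04 = 0.003101 hr
Wq(M/D/1) = ρ/(2(μ−λ)) = 0.001551 hr
Savings = 0.003101 − 0.001551 = 0.001551 hr

Final: 0.001551 hr
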